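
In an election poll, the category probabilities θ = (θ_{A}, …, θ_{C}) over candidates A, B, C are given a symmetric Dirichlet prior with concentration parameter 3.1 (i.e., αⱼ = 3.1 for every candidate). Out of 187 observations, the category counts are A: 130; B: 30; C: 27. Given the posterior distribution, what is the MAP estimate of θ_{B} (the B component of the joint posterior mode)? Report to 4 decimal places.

0.1661

The Dirichlet prior is conjugate to the Multinomial likelihood: each posterior αⱼ = prior αⱼ + observed count nⱼ.
Posterior concentration: (133.1, 33.1, 30.1), total = 196.3.
Joint mode component: (α_{B}−1)/(Σα−K) = 32.1/193.3 = 0.1661.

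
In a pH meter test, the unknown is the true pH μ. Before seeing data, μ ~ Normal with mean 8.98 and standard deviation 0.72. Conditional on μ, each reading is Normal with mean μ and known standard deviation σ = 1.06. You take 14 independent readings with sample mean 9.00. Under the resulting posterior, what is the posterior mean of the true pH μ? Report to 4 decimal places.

8.9973

For Normal data with known variance σ², a Normal(μ₀, σ₀²) prior on μ is conjugate. Posterior precision = 1/σ₀² + n/σ²; posterior mean is the precision-weighted average of μ₀ and x̄.
n·x̄ = 14·9.00 = 126.
σ₀² = 0.72² = 0.5184, σ² = 1.06² = 1.1236; σ² + n·σ₀² = 1.1236 + 14·0.5184 = 8.3812.
Posterior mean = (μ₀/σ₀² + n·x̄/σ²)/(1/σ₀² + n/σ²) = (σ²·μ₀ + σ₀²·n·x̄)/(σ² + n·σ₀²) = (1.1236·8.98 + 0.5184·126)/8.3812 = 75.408328/8.3812 = 8.9973.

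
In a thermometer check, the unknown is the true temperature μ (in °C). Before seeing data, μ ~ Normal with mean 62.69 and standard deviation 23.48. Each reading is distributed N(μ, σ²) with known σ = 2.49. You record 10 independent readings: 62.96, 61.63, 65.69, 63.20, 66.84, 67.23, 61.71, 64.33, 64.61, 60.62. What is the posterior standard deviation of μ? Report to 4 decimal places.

For Normal data with known variance σ², a Normal(μ₀, σ₀²) prior on μ is conjugate. Posterior precision = 1/σ₀² + n/σ²; posterior mean is the precision-weighted average of μ₀ and x̄.
σ₀² = 23.48² = 551.3104, σ² = 2.49² = 6.2001; σ² + n·σ₀² = 6.2001 + 10·551.3104 = 5519.3041.
Posterior precision = 1/σ₀² + n/σ² = 1/551.3104 + 10/6.2001 = (σ² + n·σ₀²)/(σ₀²σ²) = 5519.3041/(551.3104·6.2001); posterior variance σₙ² = σ₀²σ²/(σ² + n·σ₀²) = 551.3104·6.2001/5519.3041 = 0.619314.
Posterior SD = √σₙ² = √(551.3104·6.2001/5519.3041) = 0.7870.

0.7870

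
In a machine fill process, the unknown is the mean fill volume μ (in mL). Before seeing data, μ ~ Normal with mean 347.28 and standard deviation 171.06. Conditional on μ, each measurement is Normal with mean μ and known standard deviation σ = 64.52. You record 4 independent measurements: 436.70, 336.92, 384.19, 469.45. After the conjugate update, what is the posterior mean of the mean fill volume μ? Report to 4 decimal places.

For Normal data with known variance σ², a Normal(μ₀, σ₀²) prior on μ is conjugate. Posterior precision = 1/σ₀² + n/σ²; posterior mean is the precision-weighted average of μ₀ and x̄.
Σxᵢ = 436.70 + 336.92 + 384.19 + 469.45 = 1627.26, so n·x̄ = 1627.26.
σ₀² = 171.06² = 29261.5236, σ² = 64.52² = 4162.8304; σ² + n·σ₀² = 4162.8304 + 4·29261.5236 = 121208.9248.
Posterior mean = (μ₀/σ₀² + n·x̄/σ²)/(1/σ₀² + n/σ²) = (σ²·μ₀ + σ₀²·n·x̄)/(σ² + n·σ₀²) = (4162.8304·347.28 + 29261.5236·1627.26)/121208.9248 = 49061774.634648/121208.9248 = 404.7703.

404.7703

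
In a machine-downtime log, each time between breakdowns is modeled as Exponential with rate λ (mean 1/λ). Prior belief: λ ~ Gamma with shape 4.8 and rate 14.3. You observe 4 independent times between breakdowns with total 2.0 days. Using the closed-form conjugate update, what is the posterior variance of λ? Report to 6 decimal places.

0.033121

With a Gamma(shape α, rate β) prior on the exponential rate λ, the posterior after n observations with total T = Σxᵢ is Gamma(α+n, β+T).
Posterior: Gamma(4.8+4, 14.3+2.0) = Gamma(8.8, 16.3).
Var = α/β² = 0.033121.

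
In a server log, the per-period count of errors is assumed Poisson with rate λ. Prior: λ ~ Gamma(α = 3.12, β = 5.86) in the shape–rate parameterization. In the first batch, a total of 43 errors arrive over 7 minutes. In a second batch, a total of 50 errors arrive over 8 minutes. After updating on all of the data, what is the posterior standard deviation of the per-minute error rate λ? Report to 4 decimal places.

0.4700

With a Gamma(shape α, rate β) prior, the Poisson likelihood is conjugate: the posterior is Gamma(α + ΣXᵢ, β + n).
After batch 1: Gamma(α+S, β+n) = Gamma(3.12+43, 5.86+7) = Gamma(46.12, 12.86).
After batch 2: Gamma(α+S, β+n) = Gamma(46.12+50, 12.86+8) = Gamma(96.12, 20.86).
SD = √α/β = √96.12/20.86 = 0.4700.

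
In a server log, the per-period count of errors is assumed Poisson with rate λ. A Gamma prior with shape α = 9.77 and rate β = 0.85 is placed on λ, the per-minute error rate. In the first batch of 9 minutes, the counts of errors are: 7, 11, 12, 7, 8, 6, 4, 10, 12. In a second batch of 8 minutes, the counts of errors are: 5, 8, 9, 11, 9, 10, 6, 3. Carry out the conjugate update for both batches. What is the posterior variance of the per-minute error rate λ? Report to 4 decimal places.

0.4638

With a Gamma(shape α, rate β) prior, the Poisson likelihood is conjugate: the posterior is Gamma(α + ΣXᵢ, β + n).
Batch 1: sum of counts S = 77 over n = 9 minutes.
After batch 1: Gamma(α+S, β+n) = Gamma(9.77+77, 0.85+9) = Gamma(86.77, 9.85).
Batch 2: sum of counts S = 61 over n = 8 minutes.
After batch 2: Gamma(α+S, β+n) = Gamma(86.77+61, 9.85+8) = Gamma(147.77, 17.85).
Var = α/β² = 147.77/17.85² = 0.4638.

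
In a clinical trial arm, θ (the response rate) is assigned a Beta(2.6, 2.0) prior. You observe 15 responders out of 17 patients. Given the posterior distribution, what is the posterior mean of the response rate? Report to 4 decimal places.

0.8148

The Beta prior is conjugate to a Binomial/Bernoulli likelihood; the update adds successes to α and failures to β.
Posterior: Beta(α+k, β+n−k) = Beta(2.6+15, 2.0+2) = Beta(17.6, 4.0).
Posterior mean = α/(α+β) = 17.6/21.6 = 0.8148.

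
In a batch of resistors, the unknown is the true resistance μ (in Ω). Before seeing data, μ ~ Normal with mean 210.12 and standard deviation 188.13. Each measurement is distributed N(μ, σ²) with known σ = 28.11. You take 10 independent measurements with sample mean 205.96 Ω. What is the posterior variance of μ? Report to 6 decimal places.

For Normal data with known variance σ², a Normal(μ₀, σ₀²) prior on μ is conjugate. Posterior precision = 1/σ₀² + n/σ²; posterior mean is the precision-weighted average of μ₀ and x̄.
σ₀² = 188.13² = 35392.8969, σ² = 28.11² = 790.1721; σ² + n·σ₀² = 790.1721 + 10·35392.8969 = 354719.1411.
Posterior precision = 1/σ₀² + n/σ² = 1/35392.8969 + 10/790.1721 = (σ² + n·σ₀²)/(σ₀²σ²) = 354719.1411/(35392.8969·790.1721); posterior variance σₙ² = σ₀²σ²/(σ² + n·σ₀²) = 35392.8969·790.1721/354719.1411 = 78.841191.

78.841191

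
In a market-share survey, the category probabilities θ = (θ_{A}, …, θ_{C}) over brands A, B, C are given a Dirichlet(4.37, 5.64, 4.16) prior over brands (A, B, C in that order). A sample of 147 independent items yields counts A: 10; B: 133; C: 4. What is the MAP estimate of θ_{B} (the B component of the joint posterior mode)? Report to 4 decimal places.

The Dirichlet prior is conjugate to the Multinomial likelihood: each posterior αⱼ = prior αⱼ + observed count nⱼ.
Posterior concentration: (14.37, 138.64, 8.16), total = 161.17.
Joint mode component: (α_{B}−1)/(Σα−K) = 137.64/158.17 = 0.8702.

0.8702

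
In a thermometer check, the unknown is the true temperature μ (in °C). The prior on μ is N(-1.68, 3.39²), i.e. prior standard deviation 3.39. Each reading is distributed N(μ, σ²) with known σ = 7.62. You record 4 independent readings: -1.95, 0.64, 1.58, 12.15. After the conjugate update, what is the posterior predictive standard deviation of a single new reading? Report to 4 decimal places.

8.0299

For Normal data with known variance σ², a Normal(μ₀, σ₀²) prior on μ is conjugate. Posterior precision = 1/σ₀² + n/σ²; posterior mean is the precision-weighted average of μ₀ and x̄.
σ₀² = 3.39² = 11.4921, σ² = 7.62² = 58.0644; σ² + n·σ₀² = 58.0644 + 4·11.4921 = 104.0328.
Posterior precision = 1/σ₀² + n/σ² = 1/11.4921 + 4/58.0644 = (σ² + n·σ₀²)/(σ₀²σ²) = 104.0328/(11.4921·58.0644); posterior variance σₙ² = σ₀²σ²/(σ² + n·σ₀²) = 11.4921·58.0644/104.0328 = 6.414149.
Predictive variance for one new observation = σₙ² + σ² = 11.4921·58.0644/104.0328 + 58.0644 = σ²·(σ₀² + 104.0328)/104.0328 = 58.0644·115.5249/104.0328 = 64.478549; SD = √(58.0644·115.5249/104.0328) = 8.0299.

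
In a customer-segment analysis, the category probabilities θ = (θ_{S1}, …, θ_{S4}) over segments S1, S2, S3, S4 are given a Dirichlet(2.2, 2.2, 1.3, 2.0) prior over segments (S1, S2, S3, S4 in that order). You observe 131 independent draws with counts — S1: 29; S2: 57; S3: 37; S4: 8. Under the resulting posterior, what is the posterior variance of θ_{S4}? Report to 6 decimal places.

0.000479

The Dirichlet prior is conjugate to the Multinomial likelihood: each posterior αⱼ = prior αⱼ + observed count nⱼ.
Posterior concentration: (31.2, 59.2, 38.3, 10.0), total = 138.7.
Var[θ_j] = α_j(Σα−α_j)/((Σα)²(Σα+1)) = 10.0·128.7/(138.7²·139.7) = 0.000479.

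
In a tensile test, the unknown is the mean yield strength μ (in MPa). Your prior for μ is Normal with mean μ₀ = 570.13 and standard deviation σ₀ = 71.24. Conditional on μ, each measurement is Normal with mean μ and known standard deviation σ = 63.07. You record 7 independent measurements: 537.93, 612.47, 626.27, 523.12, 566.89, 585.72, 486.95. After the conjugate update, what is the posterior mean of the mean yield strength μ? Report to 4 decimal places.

563.5060

For Normal data with known variance σ², a Normal(μ₀, σ₀²) prior on μ is conjugate. Posterior precision = 1/σ₀² + n/σ²; posterior mean is the precision-weighted average of μ₀ and x̄.
Σxᵢ = 537.93 + 612.47 + 626.27 + 523.12 + 566.89 + 585.72 + 486.95 = 3939.35, so n·x̄ = 3939.35.
σ₀² = 71.24² = 5075.1376, σ² = 63.07² = 3977.8249; σ² + n·σ₀² = 3977.8249 + 7·5075.1376 = 39503.7881.
Posterior mean = (μ₀/σ₀² + n·x̄/σ²)/(1/σ₀² + n/σ²) = (σ²·μ₀ + σ₀²·n·x̄)/(σ² + n·σ₀²) = (3977.8249·570.13 + 5075.1376·3939.35)/39503.7881 = 22260620.614797/39503.7881 = 563.5060.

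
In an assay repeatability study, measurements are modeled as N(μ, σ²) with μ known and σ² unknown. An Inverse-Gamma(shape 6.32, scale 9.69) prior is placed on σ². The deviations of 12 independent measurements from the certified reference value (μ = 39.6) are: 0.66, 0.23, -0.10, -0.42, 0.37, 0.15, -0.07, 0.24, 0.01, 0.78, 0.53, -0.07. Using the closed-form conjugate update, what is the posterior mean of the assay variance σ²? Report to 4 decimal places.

With known mean μ and an Inverse-Gamma(α, β) prior on σ², the Normal likelihood is conjugate: posterior is Inv-Gamma(α + n/2, β + Σ(xᵢ−μ)²/2).
Σ(xᵢ−μ)² = (0.66)² + (0.23)² + (-0.10)² + (-0.42)² + (0.37)² + (0.15)² + (-0.07)² + (0.24)² + (0.01)² + (0.78)² + (0.53)² + (-0.07)² = 1.7911.
Posterior: Inv-Gamma(6.32 + 12/2, 9.69 + 1.7911/2) = Inv-Gamma(12.32, 10.58555).
E[σ²|data] = β/(α−1) = 10.58555/11.32 = 0.9351.

0.9351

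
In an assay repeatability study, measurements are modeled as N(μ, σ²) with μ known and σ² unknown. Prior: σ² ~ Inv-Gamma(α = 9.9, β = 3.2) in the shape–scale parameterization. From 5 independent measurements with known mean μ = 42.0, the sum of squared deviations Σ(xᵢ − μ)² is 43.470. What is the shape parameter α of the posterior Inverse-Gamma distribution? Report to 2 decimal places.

12.40

With known mean μ and an Inverse-Gamma(α, β) prior on σ², the Normal likelihood is conjugate: posterior is Inv-Gamma(α + n/2, β + Σ(xᵢ−μ)²/2).
Posterior: Inv-Gamma(9.9 + 5/2, 3.2 + 43.470/2) = Inv-Gamma(12.40, 24.9350).
Posterior α = 12.40.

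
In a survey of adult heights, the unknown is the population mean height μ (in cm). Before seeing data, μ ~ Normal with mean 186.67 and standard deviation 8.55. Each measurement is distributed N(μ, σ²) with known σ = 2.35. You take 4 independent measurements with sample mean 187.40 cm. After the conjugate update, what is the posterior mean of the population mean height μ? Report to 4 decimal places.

187.3865

For Normal data with known variance σ², a Normal(μ₀, σ₀²) prior on μ is conjugate. Posterior precision = 1/σ₀² + n/σ²; posterior mean is the precision-weighted average of μ₀ and x̄.
n·x̄ = 4·187.40 = 749.6.
σ₀² = 8.55² = 73.1025, σ² = 2.35² = 5.5225; σ² + n·σ₀² = 5.5225 + 4·73.1025 = 297.9325.
Posterior mean = (μ₀/σ₀² + n·x̄/σ²)/(1/σ₀² + n/σ²) = (σ²·μ₀ + σ₀²·n·x̄)/(σ² + n·σ₀²) = (5.5225·186.67 + 73.1025·749.6)/297.9325 = 55828.519075/297.9325 = 187.3865.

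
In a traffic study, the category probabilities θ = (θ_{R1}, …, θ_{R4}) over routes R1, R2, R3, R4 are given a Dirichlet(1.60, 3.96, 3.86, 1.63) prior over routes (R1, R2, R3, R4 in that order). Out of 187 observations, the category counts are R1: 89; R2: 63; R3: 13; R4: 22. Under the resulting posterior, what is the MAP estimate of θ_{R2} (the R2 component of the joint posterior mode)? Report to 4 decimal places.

0.3399

The Dirichlet prior is conjugate to the Multinomial likelihood: each posterior αⱼ = prior αⱼ + observed count nⱼ.
Posterior concentration: (90.60, 66.96, 16.86, 23.63), total = 198.05.
Joint mode component: (α_{R2}−1)/(Σα−K) = 65.96/194.05 = 0.3399.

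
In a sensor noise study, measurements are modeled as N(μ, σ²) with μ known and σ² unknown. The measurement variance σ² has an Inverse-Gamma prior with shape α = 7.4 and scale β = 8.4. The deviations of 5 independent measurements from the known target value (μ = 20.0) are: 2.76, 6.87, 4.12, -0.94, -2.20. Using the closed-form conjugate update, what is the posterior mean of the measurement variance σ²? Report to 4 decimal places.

5.2985

With known mean μ and an Inverse-Gamma(α, β) prior on σ², the Normal likelihood is conjugate: posterior is Inv-Gamma(α + n/2, β + Σ(xᵢ−μ)²/2).
Σ(xᵢ−μ)² = (2.76)² + (6.87)² + (4.12)² + (-0.94)² + (-2.20)² = 77.5125.
Posterior: Inv-Gamma(7.4 + 5/2, 8.4 + 77.5125/2) = Inv-Gamma(9.90, 47.15625).
E[σ²|data] = β/(α−1) = 47.15625/8.90 = 5.2985.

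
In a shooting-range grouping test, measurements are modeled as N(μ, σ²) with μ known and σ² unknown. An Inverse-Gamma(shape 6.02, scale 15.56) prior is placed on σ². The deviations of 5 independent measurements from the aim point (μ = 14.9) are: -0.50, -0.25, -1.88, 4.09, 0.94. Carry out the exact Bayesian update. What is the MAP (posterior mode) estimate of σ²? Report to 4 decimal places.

With known mean μ and an Inverse-Gamma(α, β) prior on σ², the Normal likelihood is conjugate: posterior is Inv-Gamma(α + n/2, β + Σ(xᵢ−μ)²/2).
Σ(xᵢ−μ)² = (-0.50)² + (-0.25)² + (-1.88)² + (4.09)² + (0.94)² = 21.4586.
Posterior: Inv-Gamma(6.02 + 5/2, 15.56 + 21.4586/2) = Inv-Gamma(8.52, 26.28930).
Mode = β/(α+1) = 26.28930/9.52 = 2.7615.

2.7615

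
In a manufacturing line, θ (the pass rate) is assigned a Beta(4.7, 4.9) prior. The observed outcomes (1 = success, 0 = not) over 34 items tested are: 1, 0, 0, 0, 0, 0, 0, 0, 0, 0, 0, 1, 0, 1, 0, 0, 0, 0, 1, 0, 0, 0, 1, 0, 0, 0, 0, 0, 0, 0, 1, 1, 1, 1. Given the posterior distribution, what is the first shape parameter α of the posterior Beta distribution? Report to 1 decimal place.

13.7

The Beta prior is conjugate to a Binomial/Bernoulli likelihood; the update adds successes to α and failures to β.
Posterior: Beta(α+k, β+n−k) = Beta(4.7+9, 4.9+25) = Beta(13.7, 29.9).
Posterior α = 13.7.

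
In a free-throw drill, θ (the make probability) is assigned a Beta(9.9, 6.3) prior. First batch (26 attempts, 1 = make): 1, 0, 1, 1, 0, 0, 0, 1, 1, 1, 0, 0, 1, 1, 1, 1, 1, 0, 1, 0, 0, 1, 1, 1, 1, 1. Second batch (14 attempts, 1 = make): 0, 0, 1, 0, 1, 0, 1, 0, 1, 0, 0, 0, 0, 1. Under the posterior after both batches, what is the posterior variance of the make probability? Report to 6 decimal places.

The Beta prior is conjugate to a Binomial/Bernoulli likelihood; the update adds successes to α and failures to β.
After batch 1: Beta(9.9+17, 6.3+9) = Beta(26.9, 15.3).
After batch 2: Beta(26.9+5, 15.3+9) = Beta(31.9, 24.3).
Var = αβ/((α+β)²(α+β+1)) = 31.9·24.3/(56.2²·57.2) = 0.004291.

0.004291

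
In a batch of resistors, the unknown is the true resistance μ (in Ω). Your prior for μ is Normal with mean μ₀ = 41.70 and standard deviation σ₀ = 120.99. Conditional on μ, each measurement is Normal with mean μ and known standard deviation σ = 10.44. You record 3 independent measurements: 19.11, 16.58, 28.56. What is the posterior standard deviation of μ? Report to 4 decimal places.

For Normal data with known variance σ², a Normal(μ₀, σ₀²) prior on μ is conjugate. Posterior precision = 1/σ₀² + n/σ²; posterior mean is the precision-weighted average of μ₀ and x̄.
σ₀² = 120.99² = 14638.5801, σ² = 10.44² = 108.9936; σ² + n·σ₀² = 108.9936 + 3·14638.5801 = 44024.7339.
Posterior precision = 1/σ₀² + n/σ² = 1/14638.5801 + 3/108.9936 = (σ² + n·σ₀²)/(σ₀²σ²) = 44024.7339/(14638.5801·108.9936); posterior variance σₙ² = σ₀²σ²/(σ² + n·σ₀²) = 14638.5801·108.9936/44024.7339 = 36.241254.
Posterior SD = √σₙ² = √(14638.5801·108.9936/44024.7339) = 6.0201.

6.0201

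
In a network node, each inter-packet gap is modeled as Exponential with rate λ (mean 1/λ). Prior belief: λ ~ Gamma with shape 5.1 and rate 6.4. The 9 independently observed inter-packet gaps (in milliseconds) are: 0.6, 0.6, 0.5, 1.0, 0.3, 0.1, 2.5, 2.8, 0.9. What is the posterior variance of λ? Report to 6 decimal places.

With a Gamma(shape α, rate β) prior on the exponential rate λ, the posterior after n observations with total T = Σxᵢ is Gamma(α+n, β+T).
Sum of observations T = 9.3 milliseconds; n = 9.
Posterior: Gamma(5.1+9, 6.4+9.3) = Gamma(14.1, 15.7).
Var = α/β² = 0.057203.

0.057203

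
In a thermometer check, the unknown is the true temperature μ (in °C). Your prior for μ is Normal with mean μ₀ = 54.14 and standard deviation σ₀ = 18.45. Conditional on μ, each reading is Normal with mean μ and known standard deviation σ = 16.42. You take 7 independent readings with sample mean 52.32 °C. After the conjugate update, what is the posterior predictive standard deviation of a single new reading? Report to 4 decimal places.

For Normal data with known variance σ², a Normal(μ₀, σ₀²) prior on μ is conjugate. Posterior precision = 1/σ₀² + n/σ²; posterior mean is the precision-weighted average of μ₀ and x̄.
σ₀² = 18.45² = 340.4025, σ² = 16.42² = 269.6164; σ² + n·σ₀² = 269.6164 + 7·340.4025 = 2652.4339.
Posterior precision = 1/σ₀² + n/σ² = 1/340.4025 + 7/269.6164 = (σ² + n·σ₀²)/(σ₀²σ²) = 2652.4339/(340.4025·269.6164); posterior variance σₙ² = σ₀²σ²/(σ² + n·σ₀²) = 340.4025·269.6164/2652.4339 = 34.601464.
Predictive variance for one new observation = σₙ² + σ² = 340.4025·269.6164/2652.4339 + 269.6164 = σ²·(σ₀² + 2652.4339)/2652.4339 = 269.6164·2992.8364/2652.4339 = 304.217864; SD = √(269.6164·2992.8364/2652.4339) = 17.4418.

17.4418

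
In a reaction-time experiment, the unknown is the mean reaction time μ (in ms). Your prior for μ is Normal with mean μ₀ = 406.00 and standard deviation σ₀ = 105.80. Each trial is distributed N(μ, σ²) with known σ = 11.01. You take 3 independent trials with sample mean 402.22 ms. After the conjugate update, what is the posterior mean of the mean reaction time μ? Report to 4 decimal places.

402.2336

For Normal data with known variance σ², a Normal(μ₀, σ₀²) prior on μ is conjugate. Posterior precision = 1/σ₀² + n/σ²; posterior mean is the precision-weighted average of μ₀ and x̄.
n·x̄ = 3·402.22 = 1206.66.
σ₀² = 105.80² = 11193.64, σ² = 11.01² = 121.2201; σ² + n·σ₀² = 121.2201 + 3·11193.64 = 33702.1401.
Posterior mean = (μ₀/σ₀² + n·x̄/σ²)/(1/σ₀² + n/σ²) = (σ²·μ₀ + σ₀²·n·x̄)/(σ² + n·σ₀²) = (121.2201·406.00 + 11193.64·1206.66)/33702.1401 = 13556133.003/33702.1401 = 402.2336.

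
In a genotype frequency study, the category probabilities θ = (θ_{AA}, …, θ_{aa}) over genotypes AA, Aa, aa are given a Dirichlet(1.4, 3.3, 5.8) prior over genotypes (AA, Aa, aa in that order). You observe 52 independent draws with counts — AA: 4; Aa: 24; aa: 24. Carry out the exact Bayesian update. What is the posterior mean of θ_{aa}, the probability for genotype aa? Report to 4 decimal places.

0.4768

The Dirichlet prior is conjugate to the Multinomial likelihood: each posterior αⱼ = prior αⱼ + observed count nⱼ.
Posterior concentration: (5.4, 27.3, 29.8), total = 62.5.
E[θ_{aa}|data] = α_{aa}/Σα = 29.8/62.5 = 0.4768.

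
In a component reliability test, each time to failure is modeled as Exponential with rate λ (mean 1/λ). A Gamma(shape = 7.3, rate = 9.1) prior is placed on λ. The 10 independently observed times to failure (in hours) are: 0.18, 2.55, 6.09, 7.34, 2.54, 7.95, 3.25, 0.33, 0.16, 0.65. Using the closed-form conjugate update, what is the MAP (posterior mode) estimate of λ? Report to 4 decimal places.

With a Gamma(shape α, rate β) prior on the exponential rate λ, the posterior after n observations with total T = Σxᵢ is Gamma(α+n, β+T).
Sum of observations T = 31.04 hours; n = 10.
Posterior: Gamma(7.3+10, 9.1+31.04) = Gamma(17.3, 40.14).
Mode = (α−1)/β = 0.4061.

0.4061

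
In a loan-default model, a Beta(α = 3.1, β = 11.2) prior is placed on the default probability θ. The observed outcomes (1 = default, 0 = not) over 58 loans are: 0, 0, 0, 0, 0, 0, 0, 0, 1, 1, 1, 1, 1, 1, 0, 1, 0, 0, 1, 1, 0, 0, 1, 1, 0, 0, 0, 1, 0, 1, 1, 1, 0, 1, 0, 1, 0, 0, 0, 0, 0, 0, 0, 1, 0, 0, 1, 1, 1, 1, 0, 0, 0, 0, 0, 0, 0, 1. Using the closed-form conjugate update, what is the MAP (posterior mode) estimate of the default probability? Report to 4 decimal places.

0.3570

The Beta prior is conjugate to a Binomial/Bernoulli likelihood; the update adds successes to α and failures to β.
Posterior: Beta(α+k, β+n−k) = Beta(3.1+23, 11.2+35) = Beta(26.1, 46.2).
Mode of Beta(a,b) for a,b>1 is (a−1)/(a+b−2) = 25.1/70.3 = 0.3570.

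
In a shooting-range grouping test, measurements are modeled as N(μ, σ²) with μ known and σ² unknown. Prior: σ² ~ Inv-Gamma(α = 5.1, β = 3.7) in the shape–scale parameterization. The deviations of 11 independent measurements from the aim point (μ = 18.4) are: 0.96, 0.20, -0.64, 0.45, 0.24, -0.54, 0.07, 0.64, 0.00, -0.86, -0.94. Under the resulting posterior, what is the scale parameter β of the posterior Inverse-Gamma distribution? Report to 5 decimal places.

5.68030

With known mean μ and an Inverse-Gamma(α, β) prior on σ², the Normal likelihood is conjugate: posterior is Inv-Gamma(α + n/2, β + Σ(xᵢ−μ)²/2).
Σ(xᵢ−μ)² = (0.96)² + (0.20)² + (-0.64)² + (0.45)² + (0.24)² + (-0.54)² + (0.07)² + (0.64)² + (0.00)² + (-0.86)² + (-0.94)² = 3.9606.
Posterior: Inv-Gamma(5.1 + 11/2, 3.7 + 3.9606/2) = Inv-Gamma(10.60, 5.68030).
Posterior β = 5.68030.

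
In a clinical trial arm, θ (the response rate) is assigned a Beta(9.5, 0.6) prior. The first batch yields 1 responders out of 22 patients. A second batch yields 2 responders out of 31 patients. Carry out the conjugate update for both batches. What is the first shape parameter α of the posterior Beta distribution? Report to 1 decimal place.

The Beta prior is conjugate to a Binomial/Bernoulli likelihood; the update adds successes to α and failures to β.
After batch 1: Beta(9.5+1, 0.6+21) = Beta(10.5, 21.6).
After batch 2: Beta(10.5+2, 21.6+29) = Beta(12.5, 50.6).
Posterior α = 12.5.

12.5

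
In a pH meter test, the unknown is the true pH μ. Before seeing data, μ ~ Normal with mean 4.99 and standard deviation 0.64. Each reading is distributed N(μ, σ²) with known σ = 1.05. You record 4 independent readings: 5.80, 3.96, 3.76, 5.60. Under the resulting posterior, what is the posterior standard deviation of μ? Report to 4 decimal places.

0.4059

For Normal data with known variance σ², a Normal(μ₀, σ₀²) prior on μ is conjugate. Posterior precision = 1/σ₀² + n/σ²; posterior mean is the precision-weighted average of μ₀ and x̄.
σ₀² = 0.64² = 0.4096, σ² = 1.05² = 1.1025; σ² + n·σ₀² = 1.1025 + 4·0.4096 = 2.7409.
Posterior precision = 1/σ₀² + n/σ² = 1/0.4096 + 4/1.1025 = (σ² + n·σ₀²)/(σ₀²σ²) = 2.7409/(0.4096·1.1025); posterior variance σₙ² = σ₀²σ²/(σ² + n·σ₀²) = 0.4096·1.1025/2.7409 = 0.164758.
Posterior SD = √σₙ² = √(0.4096·1.1025/2.7409) = 0.4059.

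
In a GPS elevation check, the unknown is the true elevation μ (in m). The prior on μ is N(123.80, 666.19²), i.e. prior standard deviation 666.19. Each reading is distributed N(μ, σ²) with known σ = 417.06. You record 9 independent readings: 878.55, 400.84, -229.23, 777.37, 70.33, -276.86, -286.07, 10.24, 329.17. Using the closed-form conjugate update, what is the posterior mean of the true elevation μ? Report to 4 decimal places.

For Normal data with known variance σ², a Normal(μ₀, σ₀²) prior on μ is conjugate. Posterior precision = 1/σ₀² + n/σ²; posterior mean is the precision-weighted average of μ₀ and x̄.
Σxᵢ = 878.55 + 400.84 + (-229.23) + 777.37 + 70.33 + (-276.86) + (-286.07) + 10.24 + 329.17 = 1674.34, so n·x̄ = 1674.34.
σ₀² = 666.19² = 443809.1161, σ² = 417.06² = 173939.0436; σ² + n·σ₀² = 173939.0436 + 9·443809.1161 = 4168221.0885.
Posterior mean = (μ₀/σ₀² + n·x̄/σ²)/(1/σ₀² + n/σ²) = (σ²·μ₀ + σ₀²·n·x̄)/(σ² + n·σ₀²) = (173939.0436·123.80 + 443809.1161·1674.34)/4168221.0885 = 764621009.048554/4168221.0885 = 183.4406.

183.4406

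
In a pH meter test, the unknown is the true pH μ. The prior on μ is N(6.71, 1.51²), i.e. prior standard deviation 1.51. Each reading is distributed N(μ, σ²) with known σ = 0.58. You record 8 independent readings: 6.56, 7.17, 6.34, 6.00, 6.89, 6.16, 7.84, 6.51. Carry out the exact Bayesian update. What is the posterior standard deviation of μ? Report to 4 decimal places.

For Normal data with known variance σ², a Normal(μ₀, σ₀²) prior on μ is conjugate. Posterior precision = 1/σ₀² + n/σ²; posterior mean is the precision-weighted average of μ₀ and x̄.
σ₀² = 1.51² = 2.2801, σ² = 0.58² = 0.3364; σ² + n·σ₀² = 0.3364 + 8·2.2801 = 18.5772.
Posterior precision = 1/σ₀² + n/σ² = 1/2.2801 + 8/0.3364 = (σ² + n·σ₀²)/(σ₀²σ²) = 18.5772/(2.2801·0.3364); posterior variance σₙ² = σ₀²σ²/(σ² + n·σ₀²) = 2.2801·0.3364/18.5772 = 0.041289.
Posterior SD = √σₙ² = √(2.2801·0.3364/18.5772) = 0.2032.

0.2032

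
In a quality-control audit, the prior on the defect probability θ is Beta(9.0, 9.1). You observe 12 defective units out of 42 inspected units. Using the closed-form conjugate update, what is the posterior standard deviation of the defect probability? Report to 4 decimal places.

0.0610

The Beta prior is conjugate to a Binomial/Bernoulli likelihood; the update adds successes to α and failures to β.
Posterior: Beta(α+k, β+n−k) = Beta(9.0+12, 9.1+30) = Beta(21.0, 39.1).
Var = αβ/((α+β)²(α+β+1)) = 21.0·39.1/(60.1²·61.1) = 0.00372054; SD = √0.00372054 = 0.0610.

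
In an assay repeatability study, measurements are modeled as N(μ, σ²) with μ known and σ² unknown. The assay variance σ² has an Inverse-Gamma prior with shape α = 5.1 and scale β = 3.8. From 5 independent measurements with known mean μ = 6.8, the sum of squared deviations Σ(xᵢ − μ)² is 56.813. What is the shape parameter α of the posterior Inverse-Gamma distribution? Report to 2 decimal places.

7.60

With known mean μ and an Inverse-Gamma(α, β) prior on σ², the Normal likelihood is conjugate: posterior is Inv-Gamma(α + n/2, β + Σ(xᵢ−μ)²/2).
Posterior: Inv-Gamma(5.1 + 5/2, 3.8 + 56.813/2) = Inv-Gamma(7.60, 32.2065).
Posterior α = 7.60.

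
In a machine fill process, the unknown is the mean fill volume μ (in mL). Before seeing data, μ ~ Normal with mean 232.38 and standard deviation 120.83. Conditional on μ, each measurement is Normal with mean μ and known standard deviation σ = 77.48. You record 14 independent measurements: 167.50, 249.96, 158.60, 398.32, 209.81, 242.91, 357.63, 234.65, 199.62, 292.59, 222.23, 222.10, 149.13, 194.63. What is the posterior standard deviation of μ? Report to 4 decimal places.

20.4099

For Normal data with known variance σ², a Normal(μ₀, σ₀²) prior on μ is conjugate. Posterior precision = 1/σ₀² + n/σ²; posterior mean is the precision-weighted average of μ₀ and x̄.
σ₀² = 120.83² = 14599.8889, σ² = 77.48² = 6003.1504; σ² + n·σ₀² = 6003.1504 + 14·14599.8889 = 210401.595.
Posterior precision = 1/σ₀² + n/σ² = 1/14599.8889 + 14/6003.1504 = (σ² + n·σ₀²)/(σ₀²σ²) = 210401.595/(14599.8889·6003.1504); posterior variance σₙ² = σ₀²σ²/(σ² + n·σ₀²) = 14599.8889·6003.1504/210401.595 = 416.562094.
Posterior SD = √σₙ² = √(14599.8889·6003.1504/210401.595) = 20.4099.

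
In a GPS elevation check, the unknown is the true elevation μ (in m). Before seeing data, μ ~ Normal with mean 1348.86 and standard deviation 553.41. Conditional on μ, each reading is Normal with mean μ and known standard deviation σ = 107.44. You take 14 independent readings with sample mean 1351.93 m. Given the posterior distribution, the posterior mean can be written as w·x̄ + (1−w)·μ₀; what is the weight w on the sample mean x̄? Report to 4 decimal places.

For Normal data with known variance σ², a Normal(μ₀, σ₀²) prior on μ is conjugate. Posterior precision = 1/σ₀² + n/σ²; posterior mean is the precision-weighted average of μ₀ and x̄.
σ₀² = 553.41² = 306262.6281, σ² = 107.44² = 11543.3536. Prior precision 1/σ₀² = 1/306262.6281; data precision n/σ² = 14/11543.3536.
w = (n/σ²)/(1/σ₀² + n/σ²) = n·σ₀²/(σ² + n·σ₀²) = 14·306262.6281/(11543.3536 + 14·306262.6281) = 4287676.7934/4299220.147 = 0.9973.

0.9973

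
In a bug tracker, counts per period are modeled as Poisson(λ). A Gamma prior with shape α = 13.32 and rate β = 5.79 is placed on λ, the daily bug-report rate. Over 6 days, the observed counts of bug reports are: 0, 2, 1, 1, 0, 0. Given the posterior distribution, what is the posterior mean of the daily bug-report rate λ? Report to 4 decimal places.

With a Gamma(shape α, rate β) prior, the Poisson likelihood is conjugate: the posterior is Gamma(α + ΣXᵢ, β + n).
Sum of counts S = 4 over n = 6 days.
Posterior: Gamma(α+S, β+n) = Gamma(13.32+4, 5.79+6) = Gamma(17.32, 11.79).
Posterior mean = α/β = 17.32/11.79 = 1.4690.

1.4690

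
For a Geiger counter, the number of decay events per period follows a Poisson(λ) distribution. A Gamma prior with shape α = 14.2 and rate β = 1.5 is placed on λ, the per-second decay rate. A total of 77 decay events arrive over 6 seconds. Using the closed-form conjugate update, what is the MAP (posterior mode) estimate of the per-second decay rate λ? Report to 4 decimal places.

12.0267

With a Gamma(shape α, rate β) prior, the Poisson likelihood is conjugate: the posterior is Gamma(α + ΣXᵢ, β + n).
Posterior: Gamma(α+S, β+n) = Gamma(14.2+77, 1.5+6) = Gamma(91.2, 7.5).
Mode of Gamma(α,β) for α≥1 is (α−1)/β = 90.2/7.5 = 12.0267.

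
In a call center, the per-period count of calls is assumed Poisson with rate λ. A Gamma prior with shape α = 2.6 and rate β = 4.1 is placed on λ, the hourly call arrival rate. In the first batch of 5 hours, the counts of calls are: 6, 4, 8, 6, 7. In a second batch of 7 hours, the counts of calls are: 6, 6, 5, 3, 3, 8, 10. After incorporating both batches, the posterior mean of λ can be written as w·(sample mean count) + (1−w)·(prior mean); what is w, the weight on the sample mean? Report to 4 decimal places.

0.7453

With a Gamma(shape α, rate β) prior, the Poisson likelihood is conjugate: the posterior is Gamma(α + ΣXᵢ, β + n).
Total number of hours: n = 5 + 7 = 12.
Posterior mean = (α₀+S)/(β₀+n) = [n/(β₀+n)]·(S/n) + [β₀/(β₀+n)]·(α₀/β₀), so only n and β₀ enter the weight.
Weight on data w = n/(β₀+n) = 12/(4.1+12) = 12/16.1 = 0.7453.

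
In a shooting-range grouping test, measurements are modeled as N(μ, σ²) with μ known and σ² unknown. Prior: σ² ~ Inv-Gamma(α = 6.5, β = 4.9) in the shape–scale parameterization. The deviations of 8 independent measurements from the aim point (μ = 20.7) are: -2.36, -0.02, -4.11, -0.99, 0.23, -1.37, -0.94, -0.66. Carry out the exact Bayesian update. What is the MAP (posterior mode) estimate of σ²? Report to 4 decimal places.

With known mean μ and an Inverse-Gamma(α, β) prior on σ², the Normal likelihood is conjugate: posterior is Inv-Gamma(α + n/2, β + Σ(xᵢ−μ)²/2).
Σ(xᵢ−μ)² = (-2.36)² + (-0.02)² + (-4.11)² + (-0.99)² + (0.23)² + (-1.37)² + (-0.94)² + (-0.66)² = 26.6912.
Posterior: Inv-Gamma(6.5 + 8/2, 4.9 + 26.6912/2) = Inv-Gamma(10.50, 18.24560).
Mode = β/(α+1) = 18.24560/11.50 = 1.5866.

1.5866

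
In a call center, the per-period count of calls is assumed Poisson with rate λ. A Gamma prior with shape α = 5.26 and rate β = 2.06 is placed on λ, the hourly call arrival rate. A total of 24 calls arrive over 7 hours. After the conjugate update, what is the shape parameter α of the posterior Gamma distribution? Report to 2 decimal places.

With a Gamma(shape α, rate β) prior, the Poisson likelihood is conjugate: the posterior is Gamma(α + ΣXᵢ, β + n).
Posterior: Gamma(α+S, β+n) = Gamma(5.26+24, 2.06+7) = Gamma(29.26, 9.06).
Posterior α = 29.26.

29.26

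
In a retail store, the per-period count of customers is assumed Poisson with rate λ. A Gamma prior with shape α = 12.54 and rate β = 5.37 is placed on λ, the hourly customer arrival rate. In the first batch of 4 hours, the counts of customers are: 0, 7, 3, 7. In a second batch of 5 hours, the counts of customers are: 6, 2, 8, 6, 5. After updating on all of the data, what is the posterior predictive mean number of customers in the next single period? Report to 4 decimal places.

3.9346

With a Gamma(shape α, rate β) prior, the Poisson likelihood is conjugate: the posterior is Gamma(α + ΣXᵢ, β + n).
Batch 1: sum of counts S = 17 over n = 4 hours.
After batch 1: Gamma(α+S, β+n) = Gamma(12.54+17, 5.37+4) = Gamma(29.54, 9.37).
Batch 2: sum of counts S = 27 over n = 5 hours.
After batch 2: Gamma(α+S, β+n) = Gamma(29.54+27, 9.37+5) = Gamma(56.54, 14.37).
The predictive distribution for one future period is NegBinom with mean α/β = 3.9346.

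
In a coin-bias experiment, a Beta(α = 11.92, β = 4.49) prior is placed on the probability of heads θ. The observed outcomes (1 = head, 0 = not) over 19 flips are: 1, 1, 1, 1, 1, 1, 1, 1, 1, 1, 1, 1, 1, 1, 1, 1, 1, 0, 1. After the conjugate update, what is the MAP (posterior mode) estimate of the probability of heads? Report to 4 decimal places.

The Beta prior is conjugate to a Binomial/Bernoulli likelihood; the update adds successes to α and failures to β.
Posterior: Beta(α+k, β+n−k) = Beta(11.92+18, 4.49+1) = Beta(29.92, 5.49).
Mode of Beta(a,b) for a,b>1 is (a−1)/(a+b−2) = 28.92/33.41 = 0.8656.

0.8656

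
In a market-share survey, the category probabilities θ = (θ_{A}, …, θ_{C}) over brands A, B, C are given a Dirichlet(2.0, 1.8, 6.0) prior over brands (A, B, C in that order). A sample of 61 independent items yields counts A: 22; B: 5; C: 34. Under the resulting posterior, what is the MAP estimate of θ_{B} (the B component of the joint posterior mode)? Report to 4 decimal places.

0.0855

The Dirichlet prior is conjugate to the Multinomial likelihood: each posterior αⱼ = prior αⱼ + observed count nⱼ.
Posterior concentration: (24.0, 6.8, 40.0), total = 70.8.
Joint mode component: (α_{B}−1)/(Σα−K) = 5.8/67.8 = 0.0855.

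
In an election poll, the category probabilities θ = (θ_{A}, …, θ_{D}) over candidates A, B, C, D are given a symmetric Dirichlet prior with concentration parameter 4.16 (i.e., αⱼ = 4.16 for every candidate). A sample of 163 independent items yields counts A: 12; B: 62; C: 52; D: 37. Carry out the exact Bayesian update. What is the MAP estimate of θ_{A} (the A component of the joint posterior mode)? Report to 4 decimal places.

0.0863

The Dirichlet prior is conjugate to the Multinomial likelihood: each posterior αⱼ = prior αⱼ + observed count nⱼ.
Posterior concentration: (16.16, 66.16, 56.16, 41.16), total = 179.64.
Joint mode component: (α_{A}−1)/(Σα−K) = 15.16/175.64 = 0.0863.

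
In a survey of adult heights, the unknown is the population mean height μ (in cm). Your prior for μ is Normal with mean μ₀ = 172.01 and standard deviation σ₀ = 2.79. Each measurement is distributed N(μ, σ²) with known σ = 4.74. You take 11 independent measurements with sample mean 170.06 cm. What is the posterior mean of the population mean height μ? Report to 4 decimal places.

170.4653

For Normal data with known variance σ², a Normal(μ₀, σ₀²) prior on μ is conjugate. Posterior precision = 1/σ₀² + n/σ²; posterior mean is the precision-weighted average of μ₀ and x̄.
n·x̄ = 11·170.06 = 1870.66.
σ₀² = 2.79² = 7.7841, σ² = 4.74² = 22.4676; σ² + n·σ₀² = 22.4676 + 11·7.7841 = 108.0927.
Posterior mean = (μ₀/σ₀² + n·x̄/σ²)/(1/σ₀² + n/σ²) = (σ²·μ₀ + σ₀²·n·x̄)/(σ² + n·σ₀²) = (22.4676·172.01 + 7.7841·1870.66)/108.0927 = 18426.056382/108.0927 = 170.4653.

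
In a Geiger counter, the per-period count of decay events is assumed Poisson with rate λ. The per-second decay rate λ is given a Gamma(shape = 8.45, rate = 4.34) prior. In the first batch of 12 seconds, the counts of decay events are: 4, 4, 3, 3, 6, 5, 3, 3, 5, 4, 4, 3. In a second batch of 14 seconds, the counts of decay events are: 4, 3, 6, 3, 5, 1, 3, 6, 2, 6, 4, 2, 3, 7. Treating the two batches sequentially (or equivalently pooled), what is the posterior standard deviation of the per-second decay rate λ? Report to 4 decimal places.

0.3464

With a Gamma(shape α, rate β) prior, the Poisson likelihood is conjugate: the posterior is Gamma(α + ΣXᵢ, β + n).
Batch 1: sum of counts S = 47 over n = 12 seconds.
After batch 1: Gamma(α+S, β+n) = Gamma(8.45+47, 4.34+12) = Gamma(55.45, 16.34).
Batch 2: sum of counts S = 55 over n = 14 seconds.
After batch 2: Gamma(α+S, β+n) = Gamma(55.45+55, 16.34+14) = Gamma(110.45, 30.34).
SD = √α/β = √110.45/30.34 = 0.3464.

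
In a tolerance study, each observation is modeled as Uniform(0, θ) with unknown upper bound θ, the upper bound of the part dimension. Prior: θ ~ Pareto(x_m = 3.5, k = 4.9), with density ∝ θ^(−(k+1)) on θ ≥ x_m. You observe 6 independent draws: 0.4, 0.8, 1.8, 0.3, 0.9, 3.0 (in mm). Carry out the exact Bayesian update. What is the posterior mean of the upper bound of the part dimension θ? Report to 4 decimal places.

A Pareto(scale x_m, shape k) prior on the upper bound θ of Uniform(0, θ) is conjugate: posterior is Pareto(max(x_m, max xᵢ), k + n).
Sample maximum = 3.0; prior scale x_m = 3.5 → posterior scale = max = 3.5.
Posterior shape = 4.9 + 6 = 10.9.
E[θ|data] = k·x_m/(k−1) = 10.9·3.5/9.9 = 3.8535.

3.8535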